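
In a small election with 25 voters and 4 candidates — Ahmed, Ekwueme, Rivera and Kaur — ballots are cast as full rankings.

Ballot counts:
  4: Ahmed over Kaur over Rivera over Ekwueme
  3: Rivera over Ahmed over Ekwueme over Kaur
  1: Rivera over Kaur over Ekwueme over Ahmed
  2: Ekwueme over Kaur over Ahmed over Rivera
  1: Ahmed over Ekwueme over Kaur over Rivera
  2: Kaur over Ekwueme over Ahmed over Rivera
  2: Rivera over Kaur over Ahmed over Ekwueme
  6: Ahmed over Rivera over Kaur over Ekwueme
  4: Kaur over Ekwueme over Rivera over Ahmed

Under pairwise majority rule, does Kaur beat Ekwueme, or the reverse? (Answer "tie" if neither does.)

Ballots ranking Kaur above Ekwueme: 4 + 1 + 2 + 2 + 6 + 4 = 19.
Ballots ranking Ekwueme above Kaur: 25 − 19 = 6.
Kaur wins the head-to-head 19–6.

Kaur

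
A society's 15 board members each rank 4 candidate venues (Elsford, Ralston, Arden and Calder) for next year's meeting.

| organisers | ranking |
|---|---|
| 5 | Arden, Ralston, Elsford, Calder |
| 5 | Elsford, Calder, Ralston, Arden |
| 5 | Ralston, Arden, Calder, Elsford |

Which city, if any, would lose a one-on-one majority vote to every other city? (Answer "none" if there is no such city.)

Calder

Pairwise majorities:
Elsford vs Ralston: Ralston, 10–5.
Elsford vs Arden: Arden, 10–5.
Elsford vs Calder: Elsford is ranked higher on 5+5 = 10 ballots, Calder on 5. Elsford wins 10–5.
Ralston vs Arden: 10 to 5, Ralston.
Ralston vs Calder: Ralston, 10–5.
Arden vs Calder: 10 to 5, Arden.
Calder is beaten in every head-to-head and is the Condorcet loser.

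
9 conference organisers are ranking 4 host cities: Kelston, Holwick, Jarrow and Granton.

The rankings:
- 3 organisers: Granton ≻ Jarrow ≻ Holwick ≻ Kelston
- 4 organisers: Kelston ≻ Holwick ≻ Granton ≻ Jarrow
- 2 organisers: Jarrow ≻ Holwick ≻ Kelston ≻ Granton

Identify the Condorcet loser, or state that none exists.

none

Pairwise majorities:
Kelston vs Holwick: Kelston is ranked higher on 4 ballots, Holwick on 5. Holwick wins 5–4.
Kelston vs Jarrow: Jarrow wins 5–4.
Kelston vs Granton: 4+2 = 6 for Kelston, 3 for Granton — Kelston by 6–3.
Holwick vs Jarrow: Jarrow wins 5–4.
Holwick–Granton: Holwick 6–3.
Jarrow vs Granton: 2 to 7, Granton.
Every city wins at least one matchup (Kelston beats Granton; Holwick beats Kelston; Jarrow beats Kelston; Granton beats Jarrow), so there is no Condorcet loser.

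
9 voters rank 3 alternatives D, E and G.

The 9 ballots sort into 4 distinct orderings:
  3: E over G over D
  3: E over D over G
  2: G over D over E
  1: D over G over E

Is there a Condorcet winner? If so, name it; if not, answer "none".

E

Pairwise majorities:
D vs E: D preferred on 2+1 = 3 ballots; E wins 6–3.
D vs G: 3+1 = 4 for D, 5 for G — G by 5–4.
E vs G: 3+3 = 6 for E, 3 for G — E by 6–3.
E wins every pairwise contest, so E is the Condorcet winner.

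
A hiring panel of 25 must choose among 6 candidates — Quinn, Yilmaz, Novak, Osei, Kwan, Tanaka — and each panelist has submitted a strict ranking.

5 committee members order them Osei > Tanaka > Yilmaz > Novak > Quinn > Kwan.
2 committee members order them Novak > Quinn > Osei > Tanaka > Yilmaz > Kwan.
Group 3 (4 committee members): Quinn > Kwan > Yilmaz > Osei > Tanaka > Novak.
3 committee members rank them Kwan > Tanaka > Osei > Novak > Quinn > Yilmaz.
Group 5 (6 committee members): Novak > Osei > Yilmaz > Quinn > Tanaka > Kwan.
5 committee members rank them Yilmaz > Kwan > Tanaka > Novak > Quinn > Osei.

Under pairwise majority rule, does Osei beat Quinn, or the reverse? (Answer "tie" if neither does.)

Osei

Ballots ranking Osei above Quinn: 5 + 3 + 6 = 14.
Ballots ranking Quinn above Osei: 25 − 14 = 11.
Osei wins the head-to-head 14–11.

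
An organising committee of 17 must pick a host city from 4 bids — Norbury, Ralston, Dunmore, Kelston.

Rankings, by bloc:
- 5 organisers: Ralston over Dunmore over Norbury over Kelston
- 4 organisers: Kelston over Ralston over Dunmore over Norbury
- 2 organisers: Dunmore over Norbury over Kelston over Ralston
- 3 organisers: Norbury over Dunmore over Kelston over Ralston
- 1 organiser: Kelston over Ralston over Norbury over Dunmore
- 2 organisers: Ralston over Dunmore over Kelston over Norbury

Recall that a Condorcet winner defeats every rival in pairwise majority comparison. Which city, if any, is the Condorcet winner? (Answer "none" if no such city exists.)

Check each pair by majority over 17 ballots:
Norbury vs Ralston: Norbury is ranked higher on 2+3 = 5 ballots, Ralston on 12. Ralston wins 12–5.
Norbury vs Dunmore: 3+1 = 4 for Norbury, 13 for Dunmore — Dunmore by 13–4.
Norbury vs Kelston: 5+2+3 = 10 for Norbury, 7 for Kelston — Norbury by 10–7.
Ralston vs Dunmore: Ralston preferred on 5+4+1+2 = 12 ballots; Ralston wins 12–5.
Ralston vs Kelston: Ralston preferred on 5+2 = 7 ballots; Kelston wins 10–7.
Dunmore vs Kelston: 12 to 5, Dunmore.
No city is unbeaten: Norbury loses to Ralston; Ralston loses to Kelston; Dunmore loses to Ralston; Kelston loses to Norbury. In particular Norbury > Kelston > Ralston > Norbury is a majority cycle — no Condorcet winner exists.

none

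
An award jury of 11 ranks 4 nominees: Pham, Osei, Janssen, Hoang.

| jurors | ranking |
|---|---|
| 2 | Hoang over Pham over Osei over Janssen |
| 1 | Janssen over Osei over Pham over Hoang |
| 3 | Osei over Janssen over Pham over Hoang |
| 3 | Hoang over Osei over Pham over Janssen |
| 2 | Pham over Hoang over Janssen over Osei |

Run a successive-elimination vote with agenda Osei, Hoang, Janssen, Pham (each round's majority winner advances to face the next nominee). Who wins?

Round 1: Osei vs Hoang — 4–7, Hoang advances.
Round 2: Hoang vs Janssen — 7–4, Hoang advances.
Round 3: Hoang vs Pham — 5–6, Pham advances.
Pham survives the agenda.

Pham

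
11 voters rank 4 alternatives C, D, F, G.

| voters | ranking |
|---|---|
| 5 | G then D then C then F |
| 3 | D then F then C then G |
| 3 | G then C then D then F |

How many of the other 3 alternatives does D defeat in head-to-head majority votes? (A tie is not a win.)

D against each rival (11 voters):
D vs C: D wins 8–3.
D vs F: 11 to 0, D.
D vs G: G wins 8–3.
D beats C, F; loses to G — 2 pairwise wins.

2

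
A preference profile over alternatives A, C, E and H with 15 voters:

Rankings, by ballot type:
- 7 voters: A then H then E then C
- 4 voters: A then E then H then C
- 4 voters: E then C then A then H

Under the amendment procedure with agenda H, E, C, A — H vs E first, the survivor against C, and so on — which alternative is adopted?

A

Round 1: H vs E — 7–8, E advances.
Round 2: E vs C — 15–0, E advances.
Round 3: E vs A — 4–11, A advances.
The agenda winner is A.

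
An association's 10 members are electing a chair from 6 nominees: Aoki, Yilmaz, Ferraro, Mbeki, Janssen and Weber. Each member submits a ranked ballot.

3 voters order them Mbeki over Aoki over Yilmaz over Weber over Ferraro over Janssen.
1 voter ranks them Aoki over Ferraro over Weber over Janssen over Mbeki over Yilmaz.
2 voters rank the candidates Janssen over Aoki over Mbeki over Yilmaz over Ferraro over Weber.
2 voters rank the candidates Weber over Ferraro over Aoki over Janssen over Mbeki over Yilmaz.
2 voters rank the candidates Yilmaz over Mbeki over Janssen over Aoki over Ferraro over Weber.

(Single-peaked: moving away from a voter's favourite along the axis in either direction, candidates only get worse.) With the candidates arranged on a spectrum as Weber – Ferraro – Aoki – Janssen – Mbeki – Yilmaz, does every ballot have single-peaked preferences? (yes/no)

Axis positions: Weber=1, Ferraro=2, Aoki=3, Janssen=4, Mbeki=5, Yilmaz=6.
Bloc 1: ranking walks positions 5-3-6-1-2-4; Aoki is ranked above Janssen even though Janssen lies between Aoki and the peak Mbeki on the axis — preferences dip and rise again. Not single-peaked.
Bloc 2 (peak Aoki at position 3): ranking walks positions 3-2-1-4-5-6, expanding outward from the peak — single-peaked.
Bloc 3 (peak Janssen at position 4): ranking walks positions 4-3-5-6-2-1, expanding outward from the peak — single-peaked.
Bloc 4 (peak Weber at position 1): ranking walks positions 1-2-3-4-5-6, expanding outward from the peak — single-peaked.
Bloc 5 (peak Yilmaz at position 6): ranking walks positions 6-5-4-3-2-1, expanding outward from the peak — single-peaked.
Bloc 1 violates single-peakedness, so the profile is not single-peaked on this axis.

no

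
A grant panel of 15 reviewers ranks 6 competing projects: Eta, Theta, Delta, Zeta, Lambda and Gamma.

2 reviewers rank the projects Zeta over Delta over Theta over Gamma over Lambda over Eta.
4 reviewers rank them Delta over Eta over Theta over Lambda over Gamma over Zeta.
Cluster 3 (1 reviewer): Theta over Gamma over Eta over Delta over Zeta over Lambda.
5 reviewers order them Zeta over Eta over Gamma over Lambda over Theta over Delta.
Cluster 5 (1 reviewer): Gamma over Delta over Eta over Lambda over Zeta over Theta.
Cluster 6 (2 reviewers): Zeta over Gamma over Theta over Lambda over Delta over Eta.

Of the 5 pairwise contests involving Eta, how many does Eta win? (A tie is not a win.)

3

Eta against each rival (15 reviewers):
Eta vs Theta: Eta preferred on 4+5+1 = 10 ballots; Eta wins 10–5.
Eta vs Delta: Delta, 9–6.
Eta vs Zeta: Eta is ranked higher on 4+1+1 = 6 ballots, Zeta on 9. Zeta wins 9–6.
Eta vs Lambda: Eta is ranked higher on 4+1+5+1 = 11 ballots, Lambda on 4. Eta wins 11–4.
Eta vs Gamma: Eta, 9–6.
Eta beats Theta, Lambda, Gamma; loses to Delta, Zeta — 3 pairwise wins.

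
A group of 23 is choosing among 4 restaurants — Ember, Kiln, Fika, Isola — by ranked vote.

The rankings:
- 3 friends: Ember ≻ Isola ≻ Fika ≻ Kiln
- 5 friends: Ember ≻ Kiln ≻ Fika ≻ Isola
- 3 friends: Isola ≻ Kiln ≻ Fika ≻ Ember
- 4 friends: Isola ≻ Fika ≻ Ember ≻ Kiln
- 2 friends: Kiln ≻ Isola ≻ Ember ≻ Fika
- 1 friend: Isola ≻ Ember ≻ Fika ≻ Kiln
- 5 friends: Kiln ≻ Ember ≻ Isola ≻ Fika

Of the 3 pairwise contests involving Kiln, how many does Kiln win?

Kiln against each rival (23 friends):
Kiln vs Ember: 10 to 13, Ember.
Kiln–Fika: Kiln 15–8.
Kiln vs Isola: Kiln preferred on 5+2+5 = 12 ballots; Kiln wins 12–11.
Kiln beats Fika, Isola; loses to Ember — 2 pairwise wins.

2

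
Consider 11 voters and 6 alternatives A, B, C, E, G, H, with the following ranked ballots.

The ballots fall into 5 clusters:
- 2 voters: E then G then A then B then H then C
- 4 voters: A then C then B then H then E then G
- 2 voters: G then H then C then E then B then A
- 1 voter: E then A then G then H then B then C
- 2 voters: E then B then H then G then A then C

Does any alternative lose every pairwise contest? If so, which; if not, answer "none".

none

Head-to-head results (11 voters):
A vs B: 2+4+1 = 7 for A, 4 for B — A by 7–4.
A vs C: A wins 9–2.
A vs E: 4 for A, 7 for E — E by 7–4.
A vs G: 4+1 = 5 for A, 6 for G — G by 6–5.
A vs H: A wins 7–4.
B vs C: C, 6–5.
B–E: E 7–4.
B vs G: 4+2 = 6 for B, 5 for G — B by 6–5.
B vs H: B, 8–3.
C vs E: 4+2 = 6 for C, 5 for E — C by 6–5.
C–G: G 7–4.
C vs H: C is ranked higher on 4 ballots, H on 7. H wins 7–4.
E vs G: E wins 9–2.
E–H: H 6–5.
G vs H: G preferred on 2+2+1 = 5 ballots; H wins 6–5.
Each alternative has at least one pairwise win (A beats B; B beats G; C beats B; E beats A; G beats A; H beats C) — no Condorcet loser.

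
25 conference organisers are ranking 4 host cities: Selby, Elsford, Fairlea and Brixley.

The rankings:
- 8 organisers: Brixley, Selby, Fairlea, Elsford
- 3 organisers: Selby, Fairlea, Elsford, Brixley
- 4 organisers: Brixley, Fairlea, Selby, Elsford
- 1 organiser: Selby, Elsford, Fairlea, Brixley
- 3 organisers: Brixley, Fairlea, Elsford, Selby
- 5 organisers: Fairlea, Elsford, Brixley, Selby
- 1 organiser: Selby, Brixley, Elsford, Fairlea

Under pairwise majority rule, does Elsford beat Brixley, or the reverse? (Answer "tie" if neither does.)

Brixley

Ballots ranking Elsford above Brixley: 3 + 1 + 5 = 9.
Ballots ranking Brixley above Elsford: 25 − 9 = 16.
Brixley wins the head-to-head 16–9.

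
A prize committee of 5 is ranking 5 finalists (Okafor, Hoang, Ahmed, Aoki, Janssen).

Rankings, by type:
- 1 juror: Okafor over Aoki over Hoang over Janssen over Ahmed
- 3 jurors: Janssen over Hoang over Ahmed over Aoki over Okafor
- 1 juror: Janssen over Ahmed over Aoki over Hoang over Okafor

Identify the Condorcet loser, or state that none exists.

Head-to-head results (5 jurors):
Okafor vs Hoang: 1 for Okafor, 4 for Hoang — Hoang by 4–1.
Okafor vs Ahmed: Okafor preferred on 1 ballot; Ahmed wins 4–1.
Okafor vs Aoki: 1 for Okafor, 4 for Aoki — Aoki by 4–1.
Okafor vs Janssen: Janssen, 4–1.
Hoang vs Ahmed: 1+3 = 4 for Hoang, 1 for Ahmed — Hoang by 4–1.
Hoang vs Aoki: 3 to 2, Hoang.
Hoang vs Janssen: 1 to 4, Janssen.
Ahmed vs Aoki: Ahmed preferred on 3+1 = 4 ballots; Ahmed wins 4–1.
Ahmed vs Janssen: Ahmed is ranked higher on 0 ballots, Janssen on 5. Janssen wins 5–0.
Aoki–Janssen: Janssen 4–1.
Only Okafor has no wins; Okafor is the Condorcet loser.

Okafor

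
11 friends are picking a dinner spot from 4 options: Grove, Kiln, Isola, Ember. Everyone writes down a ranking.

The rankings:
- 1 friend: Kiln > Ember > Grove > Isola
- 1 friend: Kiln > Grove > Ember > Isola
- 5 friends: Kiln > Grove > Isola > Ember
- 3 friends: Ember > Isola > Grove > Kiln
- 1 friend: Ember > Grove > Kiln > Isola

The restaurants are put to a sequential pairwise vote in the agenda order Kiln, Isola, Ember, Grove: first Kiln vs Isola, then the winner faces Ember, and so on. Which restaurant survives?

Round 1: Kiln vs Isola — 8–3, Kiln advances.
Round 2: Kiln vs Ember — 7–4, Kiln advances.
Round 3: Kiln vs Grove — 7–4, Kiln advances.
Kiln survives the agenda.

Kiln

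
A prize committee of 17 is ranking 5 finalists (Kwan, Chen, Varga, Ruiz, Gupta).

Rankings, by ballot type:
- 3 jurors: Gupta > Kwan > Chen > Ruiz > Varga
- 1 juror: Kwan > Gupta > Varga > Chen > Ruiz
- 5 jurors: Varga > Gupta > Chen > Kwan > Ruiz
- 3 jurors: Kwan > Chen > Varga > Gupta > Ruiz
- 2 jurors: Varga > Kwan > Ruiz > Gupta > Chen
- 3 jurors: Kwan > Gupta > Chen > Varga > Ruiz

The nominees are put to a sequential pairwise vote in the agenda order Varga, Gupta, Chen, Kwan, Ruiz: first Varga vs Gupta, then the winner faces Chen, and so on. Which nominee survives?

Round 1: Varga vs Gupta — 10–7, Varga advances.
Round 2: Varga vs Chen — 8–9, Chen advances.
Round 3: Chen vs Kwan — 5–12, Kwan advances.
Round 4: Kwan vs Ruiz — 17–0, Kwan advances.
The agenda winner is Kwan.

Kwan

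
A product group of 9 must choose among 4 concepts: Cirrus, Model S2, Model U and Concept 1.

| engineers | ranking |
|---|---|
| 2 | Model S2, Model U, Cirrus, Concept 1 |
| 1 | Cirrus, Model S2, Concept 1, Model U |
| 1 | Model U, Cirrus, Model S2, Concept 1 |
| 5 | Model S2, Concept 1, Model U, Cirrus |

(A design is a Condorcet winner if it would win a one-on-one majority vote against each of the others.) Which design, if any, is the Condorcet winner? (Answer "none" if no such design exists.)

Check each pair by majority over 9 ballots:
Cirrus vs Model S2: Cirrus preferred on 1+1 = 2 ballots; Model S2 wins 7–2.
Cirrus–Model U: Model U 8–1.
Cirrus vs Concept 1: Concept 1 wins 5–4.
Model S2 vs Model U: Model S2 is ranked higher on 2+1+5 = 8 ballots, Model U on 1. Model S2 wins 8–1.
Model S2 vs Concept 1: Model S2 preferred on 2+1+1+5 = 9 ballots; Model S2 wins 9–0.
Model U vs Concept 1: Concept 1, 6–3.
Model S2 wins every pairwise contest, so Model S2 is the Condorcet winner.

Model S2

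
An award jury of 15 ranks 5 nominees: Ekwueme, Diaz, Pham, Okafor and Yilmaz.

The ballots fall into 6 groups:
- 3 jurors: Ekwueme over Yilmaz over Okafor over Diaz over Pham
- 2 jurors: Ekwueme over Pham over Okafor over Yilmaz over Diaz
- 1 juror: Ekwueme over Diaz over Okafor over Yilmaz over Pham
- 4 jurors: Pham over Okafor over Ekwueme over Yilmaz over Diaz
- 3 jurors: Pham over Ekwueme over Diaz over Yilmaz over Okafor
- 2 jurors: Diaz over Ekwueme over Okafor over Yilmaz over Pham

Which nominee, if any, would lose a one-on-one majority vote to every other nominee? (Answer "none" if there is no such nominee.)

Pairwise majorities:
Ekwueme–Diaz: Ekwueme 13–2.
Ekwueme–Pham: Ekwueme 8–7.
Ekwueme vs Okafor: Ekwueme preferred on 3+2+1+3+2 = 11 ballots; Ekwueme wins 11–4.
Ekwueme vs Yilmaz: Ekwueme wins 15–0.
Diaz vs Pham: 3+1+2 = 6 for Diaz, 9 for Pham — Pham by 9–6.
Diaz vs Okafor: Okafor wins 9–6.
Diaz vs Yilmaz: 6 to 9, Yilmaz.
Pham vs Okafor: 9 to 6, Pham.
Pham vs Yilmaz: Pham, 9–6.
Okafor vs Yilmaz: 9 to 6, Okafor.
Diaz loses to every other nominee — it is the Condorcet loser.

Diaz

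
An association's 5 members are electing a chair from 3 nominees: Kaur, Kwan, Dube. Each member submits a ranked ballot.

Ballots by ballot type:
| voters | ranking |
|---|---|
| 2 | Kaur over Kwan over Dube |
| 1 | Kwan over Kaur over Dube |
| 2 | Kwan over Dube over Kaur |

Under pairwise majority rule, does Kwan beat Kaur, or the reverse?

Kwan

Ballots ranking Kwan above Kaur: 1 + 2 = 3.
Ballots ranking Kaur above Kwan: 5 − 3 = 2.
Kwan wins the head-to-head 3–2.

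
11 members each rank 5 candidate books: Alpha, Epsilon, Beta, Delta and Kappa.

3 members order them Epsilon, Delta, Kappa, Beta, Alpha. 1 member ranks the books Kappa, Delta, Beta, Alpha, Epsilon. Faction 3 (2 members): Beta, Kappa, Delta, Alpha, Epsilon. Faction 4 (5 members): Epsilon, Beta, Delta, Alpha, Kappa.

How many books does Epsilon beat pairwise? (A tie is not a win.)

4

Epsilon against each rival (11 members):
Epsilon vs Alpha: Epsilon, 8–3.
Epsilon vs Beta: 8 to 3, Epsilon.
Epsilon–Delta: Epsilon 8–3.
Epsilon vs Kappa: 8 to 3, Epsilon.
Epsilon beats Alpha, Beta, Delta, Kappa — 4 pairwise wins.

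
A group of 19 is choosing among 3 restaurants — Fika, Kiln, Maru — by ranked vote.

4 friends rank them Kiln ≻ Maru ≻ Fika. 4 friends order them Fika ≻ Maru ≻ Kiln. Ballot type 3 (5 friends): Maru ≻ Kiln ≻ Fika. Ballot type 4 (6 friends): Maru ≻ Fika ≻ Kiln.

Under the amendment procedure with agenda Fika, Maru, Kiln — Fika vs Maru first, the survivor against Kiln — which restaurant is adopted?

Maru

Round 1: Fika vs Maru — 4–15, Maru advances.
Round 2: Maru vs Kiln — 15–4, Maru advances.
The agenda winner is Maru.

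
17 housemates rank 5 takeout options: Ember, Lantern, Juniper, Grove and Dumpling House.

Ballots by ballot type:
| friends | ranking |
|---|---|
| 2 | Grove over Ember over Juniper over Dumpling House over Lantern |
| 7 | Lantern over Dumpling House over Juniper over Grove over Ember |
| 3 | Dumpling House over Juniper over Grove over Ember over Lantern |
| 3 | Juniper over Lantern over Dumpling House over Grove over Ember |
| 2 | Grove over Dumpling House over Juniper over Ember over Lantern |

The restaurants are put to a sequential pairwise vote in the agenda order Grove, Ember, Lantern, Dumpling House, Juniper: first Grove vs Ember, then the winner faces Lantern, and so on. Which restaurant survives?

Juniper

Round 1: Grove vs Ember — 17–0, Grove advances.
Round 2: Grove vs Lantern — 7–10, Lantern advances.
Round 3: Lantern vs Dumpling House — 10–7, Lantern advances.
Round 4: Lantern vs Juniper — 7–10, Juniper advances.
Juniper survives the agenda.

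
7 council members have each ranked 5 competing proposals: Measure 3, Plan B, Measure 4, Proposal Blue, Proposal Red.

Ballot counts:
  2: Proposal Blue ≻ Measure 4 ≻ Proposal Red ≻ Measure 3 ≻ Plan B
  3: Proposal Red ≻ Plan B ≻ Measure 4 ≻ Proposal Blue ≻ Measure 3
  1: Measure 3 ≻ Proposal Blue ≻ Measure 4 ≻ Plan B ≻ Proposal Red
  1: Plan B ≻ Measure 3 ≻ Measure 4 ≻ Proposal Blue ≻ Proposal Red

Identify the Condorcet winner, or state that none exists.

Pairwise majorities:
Measure 3 vs Plan B: Measure 3 preferred on 2+1 = 3 ballots; Plan B wins 4–3.
Measure 3 vs Measure 4: 2 to 5, Measure 4.
Measure 3 vs Proposal Blue: Measure 3 preferred on 1+1 = 2 ballots; Proposal Blue wins 5–2.
Measure 3 vs Proposal Red: Measure 3 preferred on 1+1 = 2 ballots; Proposal Red wins 5–2.
Plan B vs Measure 4: Plan B is ranked higher on 3+1 = 4 ballots, Measure 4 on 3. Plan B wins 4–3.
Plan B vs Proposal Blue: 4 to 3, Plan B.
Plan B vs Proposal Red: 2 to 5, Proposal Red.
Measure 4 vs Proposal Blue: Measure 4 preferred on 3+1 = 4 ballots; Measure 4 wins 4–3.
Measure 4 vs Proposal Red: Measure 4 preferred on 2+1+1 = 4 ballots; Measure 4 wins 4–3.
Proposal Blue vs Proposal Red: Proposal Blue is ranked higher on 2+1+1 = 4 ballots, Proposal Red on 3. Proposal Blue wins 4–3.
No option is unbeaten: Measure 3 loses to Plan B; Plan B loses to Proposal Red; Measure 4 loses to Plan B; Proposal Blue loses to Plan B; Proposal Red loses to Measure 4. In particular Plan B > Measure 4 > Proposal Red > Plan B is a majority cycle — no Condorcet winner exists.

none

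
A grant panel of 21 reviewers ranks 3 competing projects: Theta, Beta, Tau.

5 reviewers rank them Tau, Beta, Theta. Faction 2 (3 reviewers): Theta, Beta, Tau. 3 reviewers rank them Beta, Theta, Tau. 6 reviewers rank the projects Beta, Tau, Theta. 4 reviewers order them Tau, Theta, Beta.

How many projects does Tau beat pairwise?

1

Tau against each rival (21 reviewers):
Tau vs Theta: Tau, 15–6.
Tau vs Beta: Beta wins 12–9.
Tau beats Theta; loses to Beta — 1 pairwise win.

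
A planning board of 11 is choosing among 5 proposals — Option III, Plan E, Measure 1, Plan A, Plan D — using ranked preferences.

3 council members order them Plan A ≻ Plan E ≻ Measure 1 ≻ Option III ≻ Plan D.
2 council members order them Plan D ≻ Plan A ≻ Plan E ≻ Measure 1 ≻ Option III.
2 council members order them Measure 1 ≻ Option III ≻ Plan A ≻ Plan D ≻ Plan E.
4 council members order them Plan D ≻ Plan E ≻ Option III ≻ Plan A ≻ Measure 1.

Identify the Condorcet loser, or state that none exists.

Head-to-head results (11 council members):
Option III vs Plan E: 2 for Option III, 9 for Plan E — Plan E by 9–2.
Option III vs Measure 1: Option III preferred on 4 ballots; Measure 1 wins 7–4.
Option III vs Plan A: 6 to 5, Option III.
Option III–Plan D: Plan D 6–5.
Plan E vs Measure 1: Plan E preferred on 3+2+4 = 9 ballots; Plan E wins 9–2.
Plan E vs Plan A: Plan A, 7–4.
Plan E–Plan D: Plan D 8–3.
Measure 1 vs Plan A: Measure 1 preferred on 2 ballots; Plan A wins 9–2.
Measure 1–Plan D: Plan D 6–5.
Plan A vs Plan D: Plan D wins 6–5.
Each option has at least one pairwise win (Option III beats Plan A; Plan E beats Option III; Measure 1 beats Option III; Plan A beats Plan E; Plan D beats Option III) — no Condorcet loser.

none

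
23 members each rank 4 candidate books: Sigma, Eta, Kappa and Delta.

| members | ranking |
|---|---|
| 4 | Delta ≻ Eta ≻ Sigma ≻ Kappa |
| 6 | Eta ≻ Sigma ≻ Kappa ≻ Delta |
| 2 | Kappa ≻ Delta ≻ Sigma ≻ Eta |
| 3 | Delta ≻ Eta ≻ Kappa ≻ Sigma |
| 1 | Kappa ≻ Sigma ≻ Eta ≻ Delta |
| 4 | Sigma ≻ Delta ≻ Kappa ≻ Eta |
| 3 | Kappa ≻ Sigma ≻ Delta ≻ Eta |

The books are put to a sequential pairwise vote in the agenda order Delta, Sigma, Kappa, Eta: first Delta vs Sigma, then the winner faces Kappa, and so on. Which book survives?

Eta

Round 1: Delta vs Sigma — 9–14, Sigma advances.
Round 2: Sigma vs Kappa — 14–9, Sigma advances.
Round 3: Sigma vs Eta — 10–13, Eta advances.
Eta survives the agenda.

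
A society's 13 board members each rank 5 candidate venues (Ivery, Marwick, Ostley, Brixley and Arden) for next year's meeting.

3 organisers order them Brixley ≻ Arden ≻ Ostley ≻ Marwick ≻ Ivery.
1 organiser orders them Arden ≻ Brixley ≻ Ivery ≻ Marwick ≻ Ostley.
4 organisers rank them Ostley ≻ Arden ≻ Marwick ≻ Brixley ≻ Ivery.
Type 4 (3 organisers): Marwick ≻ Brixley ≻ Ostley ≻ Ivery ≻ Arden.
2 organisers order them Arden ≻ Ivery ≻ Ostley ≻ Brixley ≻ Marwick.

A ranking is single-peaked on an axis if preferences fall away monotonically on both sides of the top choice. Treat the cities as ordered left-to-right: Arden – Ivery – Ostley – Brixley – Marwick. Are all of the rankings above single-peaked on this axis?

no

Axis positions: Arden=1, Ivery=2, Ostley=3, Brixley=4, Marwick=5.
Type 1: ranking walks positions 4-1-3-5-2; Arden is ranked above Ostley even though Ostley lies between Arden and the peak Brixley on the axis — preferences dip and rise again. Not single-peaked.
Type 2: ranking walks positions 1-4-2-5-3; Brixley is ranked above Ivery even though Ivery lies between Brixley and the peak Arden on the axis — preferences dip and rise again. Not single-peaked.
Type 3: ranking walks positions 3-1-5-4-2; Arden is ranked above Ivery even though Ivery lies between Arden and the peak Ostley on the axis — preferences dip and rise again. Not single-peaked.
Type 4 (peak Marwick at position 5): ranking walks positions 5-4-3-2-1, expanding outward from the peak — single-peaked.
Type 5 (peak Arden at position 1): ranking walks positions 1-2-3-4-5, expanding outward from the peak — single-peaked.
Type 1 violates single-peakedness, so the profile is not single-peaked on this axis.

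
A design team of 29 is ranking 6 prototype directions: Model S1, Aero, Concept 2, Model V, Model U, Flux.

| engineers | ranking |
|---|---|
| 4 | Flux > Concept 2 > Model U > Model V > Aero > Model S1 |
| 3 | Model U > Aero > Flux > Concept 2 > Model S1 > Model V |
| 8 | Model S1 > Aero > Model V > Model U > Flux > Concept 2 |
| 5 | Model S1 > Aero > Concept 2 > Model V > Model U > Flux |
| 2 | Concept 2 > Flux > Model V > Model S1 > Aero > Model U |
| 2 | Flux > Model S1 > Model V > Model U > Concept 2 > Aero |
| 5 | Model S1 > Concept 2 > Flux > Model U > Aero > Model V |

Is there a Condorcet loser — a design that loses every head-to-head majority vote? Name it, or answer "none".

Pairwise majorities:
Model S1 vs Aero: 8+5+2+2+5 = 22 for Model S1, 7 for Aero — Model S1 by 22–7.
Model S1 vs Concept 2: Model S1, 20–9.
Model S1 vs Model V: Model S1, 23–6.
Model S1 vs Model U: Model S1 preferred on 8+5+2+2+5 = 22 ballots; Model S1 wins 22–7.
Model S1 vs Flux: 18 to 11, Model S1.
Aero vs Concept 2: Aero preferred on 3+8+5 = 16 ballots; Aero wins 16–13.
Aero vs Model V: 3+8+5+5 = 21 for Aero, 8 for Model V — Aero by 21–8.
Aero–Model U: Aero 15–14.
Aero–Flux: Aero 16–13.
Concept 2 vs Model V: Concept 2 preferred on 4+3+5+2+5 = 19 ballots; Concept 2 wins 19–10.
Concept 2 vs Model U: 16 to 13, Concept 2.
Concept 2–Flux: Flux 17–12.
Model V vs Model U: Model V is ranked higher on 8+5+2+2 = 17 ballots, Model U on 12. Model V wins 17–12.
Model V–Flux: Flux 16–13.
Model U vs Flux: 16 to 13, Model U.
No design is winless: Model S1 beats Aero; Aero beats Concept 2; Concept 2 beats Model V; Model V beats Model U; Model U beats Flux; Flux beats Concept 2. There is no Condorcet loser.

none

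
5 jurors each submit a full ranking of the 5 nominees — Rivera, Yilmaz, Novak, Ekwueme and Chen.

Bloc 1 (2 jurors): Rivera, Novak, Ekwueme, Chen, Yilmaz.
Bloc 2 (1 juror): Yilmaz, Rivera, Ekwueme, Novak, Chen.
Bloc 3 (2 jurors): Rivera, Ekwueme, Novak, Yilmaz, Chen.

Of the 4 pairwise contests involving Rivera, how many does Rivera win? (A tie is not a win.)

4

Rivera against each rival (5 jurors):
Rivera vs Yilmaz: Rivera wins 4–1.
Rivera vs Novak: Rivera, 5–0.
Rivera vs Ekwueme: Rivera is ranked higher on 2+1+2 = 5 ballots, Ekwueme on 0. Rivera wins 5–0.
Rivera vs Chen: Rivera, 5–0.
Rivera beats Yilmaz, Novak, Ekwueme, Chen — 4 pairwise wins.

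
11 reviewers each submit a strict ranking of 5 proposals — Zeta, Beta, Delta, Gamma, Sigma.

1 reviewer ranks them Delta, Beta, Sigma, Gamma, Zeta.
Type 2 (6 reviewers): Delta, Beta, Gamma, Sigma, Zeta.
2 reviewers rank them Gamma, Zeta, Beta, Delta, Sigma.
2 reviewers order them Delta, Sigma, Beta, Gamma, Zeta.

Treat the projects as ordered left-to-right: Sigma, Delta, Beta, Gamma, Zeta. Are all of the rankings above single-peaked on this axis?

yes

Axis positions: Sigma=1, Delta=2, Beta=3, Gamma=4, Zeta=5.
Type 1 (peak Delta at position 2): ranking walks positions 2-3-1-4-5, expanding outward from the peak — single-peaked.
Type 2 (peak Delta at position 2): ranking walks positions 2-3-4-1-5, expanding outward from the peak — single-peaked.
Type 3 (peak Gamma at position 4): ranking walks positions 4-5-3-2-1, expanding outward from the peak — single-peaked.
Type 4 (peak Delta at position 2): ranking walks positions 2-1-3-4-5, expanding outward from the peak — single-peaked.
Every ranking is single-peaked on this axis.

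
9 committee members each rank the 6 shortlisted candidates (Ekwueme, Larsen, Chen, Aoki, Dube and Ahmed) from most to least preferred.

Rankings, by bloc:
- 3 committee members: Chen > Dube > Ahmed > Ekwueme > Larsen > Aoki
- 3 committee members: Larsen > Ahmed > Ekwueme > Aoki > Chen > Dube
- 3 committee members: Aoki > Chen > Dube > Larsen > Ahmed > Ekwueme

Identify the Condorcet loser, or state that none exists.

Head-to-head results (9 committee members):
Ekwueme vs Larsen: 3 for Ekwueme, 6 for Larsen — Larsen by 6–3.
Ekwueme vs Chen: 3 for Ekwueme, 6 for Chen — Chen by 6–3.
Ekwueme vs Aoki: 6 to 3, Ekwueme.
Ekwueme vs Dube: Ekwueme preferred on 3 ballots; Dube wins 6–3.
Ekwueme vs Ahmed: 0 for Ekwueme, 9 for Ahmed — Ahmed by 9–0.
Larsen vs Chen: 3 for Larsen, 6 for Chen — Chen by 6–3.
Larsen vs Aoki: 3+3 = 6 for Larsen, 3 for Aoki — Larsen by 6–3.
Larsen–Dube: Dube 6–3.
Larsen–Ahmed: Larsen 6–3.
Chen–Aoki: Aoki 6–3.
Chen–Dube: Chen 9–0.
Chen vs Ahmed: Chen is ranked higher on 3+3 = 6 ballots, Ahmed on 3. Chen wins 6–3.
Aoki vs Dube: Aoki wins 6–3.
Aoki vs Ahmed: 3 to 6, Ahmed.
Dube vs Ahmed: 3+3 = 6 for Dube, 3 for Ahmed — Dube by 6–3.
Every candidate wins at least one matchup (Ekwueme beats Aoki; Larsen beats Ekwueme; Chen beats Ekwueme; Aoki beats Chen; Dube beats Ekwueme; Ahmed beats Ekwueme), so there is no Condorcet loser.

none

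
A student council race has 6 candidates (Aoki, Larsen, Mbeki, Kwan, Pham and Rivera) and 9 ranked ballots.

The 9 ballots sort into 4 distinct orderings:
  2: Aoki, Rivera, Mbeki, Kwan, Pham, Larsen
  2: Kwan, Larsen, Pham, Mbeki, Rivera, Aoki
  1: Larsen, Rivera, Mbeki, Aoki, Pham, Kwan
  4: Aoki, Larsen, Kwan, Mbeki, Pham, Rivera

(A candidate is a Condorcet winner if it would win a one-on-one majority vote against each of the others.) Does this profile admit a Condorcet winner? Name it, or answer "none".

Aoki

Head-to-head results (9 voters):
Aoki vs Larsen: Aoki wins 6–3.
Aoki–Mbeki: Aoki 6–3.
Aoki–Kwan: Aoki 7–2.
Aoki–Pham: Aoki 7–2.
Aoki–Rivera: Aoki 6–3.
Larsen vs Mbeki: Larsen preferred on 2+1+4 = 7 ballots; Larsen wins 7–2.
Larsen vs Kwan: 5 to 4, Larsen.
Larsen vs Pham: Larsen, 7–2.
Larsen vs Rivera: 2+1+4 = 7 for Larsen, 2 for Rivera — Larsen by 7–2.
Mbeki vs Kwan: 2+1 = 3 for Mbeki, 6 for Kwan — Kwan by 6–3.
Mbeki vs Pham: 2+1+4 = 7 for Mbeki, 2 for Pham — Mbeki by 7–2.
Mbeki vs Rivera: Mbeki is ranked higher on 2+4 = 6 ballots, Rivera on 3. Mbeki wins 6–3.
Kwan vs Pham: Kwan wins 8–1.
Kwan vs Rivera: Kwan, 6–3.
Pham vs Rivera: Pham wins 6–3.
Aoki defeats every rival head-to-head and is the Condorcet winner.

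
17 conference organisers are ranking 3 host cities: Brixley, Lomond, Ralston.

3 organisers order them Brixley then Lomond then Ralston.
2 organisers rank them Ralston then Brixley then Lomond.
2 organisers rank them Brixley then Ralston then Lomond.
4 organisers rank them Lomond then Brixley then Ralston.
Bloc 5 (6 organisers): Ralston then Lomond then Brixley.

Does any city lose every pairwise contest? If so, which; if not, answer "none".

Head-to-head results (17 organisers):
Brixley vs Lomond: Lomond, 10–7.
Brixley vs Ralston: 9 to 8, Brixley.
Lomond vs Ralston: Lomond preferred on 3+4 = 7 ballots; Ralston wins 10–7.
Every city wins at least one matchup (Brixley beats Ralston; Lomond beats Brixley; Ralston beats Lomond), so there is no Condorcet loser.

none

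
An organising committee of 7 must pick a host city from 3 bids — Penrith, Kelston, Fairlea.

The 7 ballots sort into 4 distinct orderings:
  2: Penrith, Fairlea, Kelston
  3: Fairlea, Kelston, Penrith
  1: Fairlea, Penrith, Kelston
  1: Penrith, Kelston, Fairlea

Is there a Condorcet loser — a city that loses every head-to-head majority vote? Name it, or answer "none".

Head-to-head results (7 organisers):
Penrith vs Kelston: 2+1+1 = 4 for Penrith, 3 for Kelston — Penrith by 4–3.
Penrith vs Fairlea: Penrith preferred on 2+1 = 3 ballots; Fairlea wins 4–3.
Kelston vs Fairlea: 1 to 6, Fairlea.
Kelston is beaten in every head-to-head and is the Condorcet loser.

Kelston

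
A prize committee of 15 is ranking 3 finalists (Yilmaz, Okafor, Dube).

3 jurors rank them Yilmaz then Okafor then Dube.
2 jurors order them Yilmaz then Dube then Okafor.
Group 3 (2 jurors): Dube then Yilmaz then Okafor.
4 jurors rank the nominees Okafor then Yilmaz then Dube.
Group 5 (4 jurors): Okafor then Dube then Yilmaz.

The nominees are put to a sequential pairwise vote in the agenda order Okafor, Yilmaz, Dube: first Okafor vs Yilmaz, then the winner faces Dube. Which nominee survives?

Okafor

Round 1: Okafor vs Yilmaz — 8–7, Okafor advances.
Round 2: Okafor vs Dube — 11–4, Okafor advances.
The agenda winner is Okafor.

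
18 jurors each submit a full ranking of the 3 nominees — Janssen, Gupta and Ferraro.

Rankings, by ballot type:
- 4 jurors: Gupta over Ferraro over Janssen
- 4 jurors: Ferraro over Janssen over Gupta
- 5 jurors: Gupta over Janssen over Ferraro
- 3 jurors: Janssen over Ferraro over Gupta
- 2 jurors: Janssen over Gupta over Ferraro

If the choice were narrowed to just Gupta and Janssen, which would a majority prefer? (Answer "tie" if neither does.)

tie

Ballots ranking Gupta above Janssen: 4 + 5 = 9.
Ballots ranking Janssen above Gupta: 18 − 9 = 9.
9–9: the pair ties.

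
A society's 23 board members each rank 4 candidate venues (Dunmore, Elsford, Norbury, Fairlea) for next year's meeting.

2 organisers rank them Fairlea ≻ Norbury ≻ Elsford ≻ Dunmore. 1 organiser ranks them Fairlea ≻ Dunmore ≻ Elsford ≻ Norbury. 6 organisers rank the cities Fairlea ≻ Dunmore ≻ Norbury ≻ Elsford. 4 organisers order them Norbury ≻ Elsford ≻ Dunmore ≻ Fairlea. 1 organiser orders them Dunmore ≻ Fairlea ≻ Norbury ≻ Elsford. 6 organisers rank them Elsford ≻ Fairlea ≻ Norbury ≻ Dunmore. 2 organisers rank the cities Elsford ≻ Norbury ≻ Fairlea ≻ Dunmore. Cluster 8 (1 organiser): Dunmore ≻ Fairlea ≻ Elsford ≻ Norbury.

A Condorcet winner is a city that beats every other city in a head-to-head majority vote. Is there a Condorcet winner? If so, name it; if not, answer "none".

none

Pairwise majorities:
Dunmore vs Elsford: 1+6+1+1 = 9 for Dunmore, 14 for Elsford — Elsford by 14–9.
Dunmore vs Norbury: 1+6+1+1 = 9 for Dunmore, 14 for Norbury — Norbury by 14–9.
Dunmore vs Fairlea: 4+1+1 = 6 for Dunmore, 17 for Fairlea — Fairlea by 17–6.
Elsford vs Norbury: Elsford preferred on 1+6+2+1 = 10 ballots; Norbury wins 13–10.
Elsford vs Fairlea: Elsford preferred on 4+6+2 = 12 ballots; Elsford wins 12–11.
Norbury vs Fairlea: Norbury is ranked higher on 4+2 = 6 ballots, Fairlea on 17. Fairlea wins 17–6.
Each city drops at least one matchup (Dunmore loses to Elsford; Elsford loses to Norbury; Norbury loses to Fairlea; Fairlea loses to Elsford); the cycle Elsford → Fairlea → Norbury → Elsford rules out a Condorcet winner.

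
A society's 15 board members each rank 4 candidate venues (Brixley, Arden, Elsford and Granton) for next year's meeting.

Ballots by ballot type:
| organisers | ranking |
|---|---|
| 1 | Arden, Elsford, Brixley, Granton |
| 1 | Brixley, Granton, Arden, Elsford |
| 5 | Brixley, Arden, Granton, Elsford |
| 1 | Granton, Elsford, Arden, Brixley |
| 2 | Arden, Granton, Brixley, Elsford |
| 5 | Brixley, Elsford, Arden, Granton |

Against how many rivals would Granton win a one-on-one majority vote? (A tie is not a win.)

1

Granton against each rival (15 organisers):
Granton vs Brixley: Granton preferred on 1+2 = 3 ballots; Brixley wins 12–3.
Granton vs Arden: Granton is ranked higher on 1+1 = 2 ballots, Arden on 13. Arden wins 13–2.
Granton vs Elsford: Granton, 9–6.
Granton beats Elsford; loses to Brixley, Arden — 1 pairwise win.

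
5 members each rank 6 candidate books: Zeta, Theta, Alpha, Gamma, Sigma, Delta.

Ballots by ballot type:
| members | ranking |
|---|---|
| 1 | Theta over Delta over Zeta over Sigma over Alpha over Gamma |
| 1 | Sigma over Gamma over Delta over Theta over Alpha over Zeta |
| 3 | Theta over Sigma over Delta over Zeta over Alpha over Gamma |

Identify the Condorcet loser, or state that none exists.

Gamma

Pairwise majorities:
Zeta vs Theta: Theta wins 5–0.
Zeta vs Alpha: 4 to 1, Zeta.
Zeta vs Gamma: Zeta preferred on 1+3 = 4 ballots; Zeta wins 4–1.
Zeta vs Sigma: Sigma wins 4–1.
Zeta vs Delta: Delta, 5–0.
Theta vs Alpha: Theta is ranked higher on 1+1+3 = 5 ballots, Alpha on 0. Theta wins 5–0.
Theta–Gamma: Theta 4–1.
Theta vs Sigma: 4 to 1, Theta.
Theta–Delta: Theta 4–1.
Alpha vs Gamma: Alpha preferred on 1+3 = 4 ballots; Alpha wins 4–1.
Alpha–Sigma: Sigma 5–0.
Alpha vs Delta: Delta, 5–0.
Gamma vs Sigma: Sigma wins 5–0.
Gamma vs Delta: 1 to 4, Delta.
Sigma vs Delta: Sigma, 4–1.
Gamma is beaten in every head-to-head and is the Condorcet loser.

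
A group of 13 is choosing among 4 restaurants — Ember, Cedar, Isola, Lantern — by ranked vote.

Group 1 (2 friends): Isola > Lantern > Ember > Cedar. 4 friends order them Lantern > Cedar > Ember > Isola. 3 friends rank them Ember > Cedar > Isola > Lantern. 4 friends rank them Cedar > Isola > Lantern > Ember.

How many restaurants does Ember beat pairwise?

Ember against each rival (13 friends):
Ember–Cedar: Cedar 8–5.
Ember vs Isola: Ember wins 7–6.
Ember vs Lantern: 3 to 10, Lantern.
Ember beats Isola; loses to Cedar, Lantern — 1 pairwise win.

1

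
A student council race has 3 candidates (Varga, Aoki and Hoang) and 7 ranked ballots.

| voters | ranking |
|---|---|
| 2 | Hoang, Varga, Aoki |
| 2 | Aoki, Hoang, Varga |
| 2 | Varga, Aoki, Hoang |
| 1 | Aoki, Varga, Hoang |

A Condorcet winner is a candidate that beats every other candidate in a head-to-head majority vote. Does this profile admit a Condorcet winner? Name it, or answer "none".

Head-to-head results (7 voters):
Varga vs Aoki: Varga, 4–3.
Varga vs Hoang: Hoang, 4–3.
Aoki–Hoang: Aoki 5–2.
Every candidate loses at least once (Varga loses to Hoang; Aoki loses to Varga; Hoang loses to Aoki). The majority relation contains the cycle Varga → Aoki → Hoang → Varga, so there is no Condorcet winner.

none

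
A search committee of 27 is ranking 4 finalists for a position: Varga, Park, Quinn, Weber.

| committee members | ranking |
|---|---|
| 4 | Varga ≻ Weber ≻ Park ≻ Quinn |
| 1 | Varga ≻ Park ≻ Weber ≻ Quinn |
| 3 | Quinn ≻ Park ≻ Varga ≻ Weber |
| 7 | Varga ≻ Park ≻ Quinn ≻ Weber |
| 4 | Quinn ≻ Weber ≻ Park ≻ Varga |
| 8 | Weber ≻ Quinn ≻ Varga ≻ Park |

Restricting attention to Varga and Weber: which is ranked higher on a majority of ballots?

Varga

Ballots ranking Varga above Weber: 4 + 1 + 3 + 7 = 15.
Ballots ranking Weber above Varga: 27 − 15 = 12.
Varga wins the head-to-head 15–12.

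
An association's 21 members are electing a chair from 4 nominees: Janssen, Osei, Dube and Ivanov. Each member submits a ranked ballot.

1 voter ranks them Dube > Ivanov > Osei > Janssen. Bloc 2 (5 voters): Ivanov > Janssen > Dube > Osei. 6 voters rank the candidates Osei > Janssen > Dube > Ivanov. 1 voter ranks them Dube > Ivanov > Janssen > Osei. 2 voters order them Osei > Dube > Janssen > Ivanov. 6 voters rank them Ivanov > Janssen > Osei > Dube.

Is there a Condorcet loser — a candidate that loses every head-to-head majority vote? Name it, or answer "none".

Dube

Pairwise majorities:
Janssen vs Osei: 12 to 9, Janssen.
Janssen vs Dube: Janssen, 17–4.
Janssen vs Ivanov: Janssen is ranked higher on 6+2 = 8 ballots, Ivanov on 13. Ivanov wins 13–8.
Osei–Dube: Osei 14–7.
Osei vs Ivanov: Osei preferred on 6+2 = 8 ballots; Ivanov wins 13–8.
Dube vs Ivanov: Ivanov wins 11–10.
Only Dube has no wins; Dube is the Condorcet loser.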